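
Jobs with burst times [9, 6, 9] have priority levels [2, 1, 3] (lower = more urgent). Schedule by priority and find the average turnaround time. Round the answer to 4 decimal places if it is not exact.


Sort by priority (ascending = highest first):
Order: [(1, 6), (2, 9), (3, 9)]
Completion times:
  Priority 1, burst=6, C=6
  Priority 2, burst=9, C=15
  Priority 3, burst=9, C=24
Average turnaround = 45/3 = 15.0

15.0


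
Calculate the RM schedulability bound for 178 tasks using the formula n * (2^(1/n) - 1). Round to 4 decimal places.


Compute 2^(1/178) = 1.0039016771
Subtract 1: 1.0039016771 - 1 = 0.0039016771
Multiply by n: 178 * 0.0039016771 = 0.6944985238
Round to 4 dp: 0.6945

0.6945


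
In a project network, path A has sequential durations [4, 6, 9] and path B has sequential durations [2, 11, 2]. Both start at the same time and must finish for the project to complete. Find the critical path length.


Path A total = 4 + 6 + 9 = 19
Path B total = 2 + 11 + 2 = 15
Critical path = longest path = max(19, 15) = 19

19


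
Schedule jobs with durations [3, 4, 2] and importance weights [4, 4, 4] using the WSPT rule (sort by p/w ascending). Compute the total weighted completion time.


Compute p/w ratios and sort ascending (WSPT): [(2, 4), (3, 4), (4, 4)]
Compute weighted completion times:
  Job (p=2,w=4): C=2, w*C=4*2=8
  Job (p=3,w=4): C=5, w*C=4*5=20
  Job (p=4,w=4): C=9, w*C=4*9=36
Total weighted completion time = 64

64


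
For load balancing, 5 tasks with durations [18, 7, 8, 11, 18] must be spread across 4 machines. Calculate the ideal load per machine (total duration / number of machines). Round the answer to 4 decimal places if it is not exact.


Total processing time = 18 + 7 + 8 + 11 + 18 = 62
Number of machines = 4
Ideal balanced load = 62 / 4 = 15.5

15.5


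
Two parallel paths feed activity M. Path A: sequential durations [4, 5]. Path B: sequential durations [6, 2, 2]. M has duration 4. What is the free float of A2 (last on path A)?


ES(A2) = sum of predecessors on chain A = 4
EF(A2) = ES + duration = 4 + 5 = 9
Successor of A2 is M. ES(M) = max(sum(A), sum(B)) = max(9, 10) = 10
Free float = ES(successor) - EF(current) = 10 - 9 = 1

1


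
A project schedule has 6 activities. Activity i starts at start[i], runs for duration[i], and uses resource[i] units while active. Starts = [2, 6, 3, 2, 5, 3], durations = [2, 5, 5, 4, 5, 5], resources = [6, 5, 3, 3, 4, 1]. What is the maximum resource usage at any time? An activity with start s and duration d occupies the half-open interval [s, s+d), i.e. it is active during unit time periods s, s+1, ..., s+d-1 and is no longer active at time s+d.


Each activity i is active on [start_i, start_i + duration_i).
Compute total resource usage per time slot:
  t=0: active resources = [], total = 0
  t=1: active resources = [], total = 0
  t=2: active resources = [6, 3], total = 9
  t=3: active resources = [6, 3, 3, 1], total = 13
  t=4: active resources = [3, 3, 1], total = 7
  t=5: active resources = [3, 3, 4, 1], total = 11
  t=6: active resources = [5, 3, 4, 1], total = 13
  t=7: active resources = [5, 3, 4, 1], total = 13
  t=8: active resources = [5, 4], total = 9
  t=9: active resources = [5, 4], total = 9
  t=10: active resources = [5], total = 5
Peak resource demand = 13

13


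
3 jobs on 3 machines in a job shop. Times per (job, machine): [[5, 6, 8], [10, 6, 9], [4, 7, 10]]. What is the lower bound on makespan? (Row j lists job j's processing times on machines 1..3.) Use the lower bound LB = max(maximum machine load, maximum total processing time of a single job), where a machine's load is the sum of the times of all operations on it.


Machine loads:
  Machine 1: 5 + 10 + 4 = 19
  Machine 2: 6 + 6 + 7 = 19
  Machine 3: 8 + 9 + 10 = 27
Max machine load = 27
Job totals:
  Job 1: 19
  Job 2: 25
  Job 3: 21
Max job total = 25
Lower bound = max(27, 25) = 27

27


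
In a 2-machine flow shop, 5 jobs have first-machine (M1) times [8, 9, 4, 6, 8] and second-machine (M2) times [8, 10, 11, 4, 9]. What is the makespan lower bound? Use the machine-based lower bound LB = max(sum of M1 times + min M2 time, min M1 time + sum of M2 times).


LB1 = sum(M1 times) + min(M2 times) = 35 + 4 = 39
LB2 = min(M1 times) + sum(M2 times) = 4 + 42 = 46
Lower bound = max(LB1, LB2) = max(39, 46) = 46

46


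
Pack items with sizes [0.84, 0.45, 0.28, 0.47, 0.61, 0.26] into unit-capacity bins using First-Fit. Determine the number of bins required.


Place items sequentially using First-Fit:
  Item 0.84 -> new Bin 1
  Item 0.45 -> new Bin 2
  Item 0.28 -> Bin 2 (now 0.73)
  Item 0.47 -> new Bin 3
  Item 0.61 -> new Bin 4
  Item 0.26 -> Bin 2 (now 0.99)
Total bins used = 4

4


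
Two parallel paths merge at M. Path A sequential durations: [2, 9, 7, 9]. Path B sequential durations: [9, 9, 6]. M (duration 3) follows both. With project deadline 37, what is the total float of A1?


Forward pass: ES(A1) = sum of predecessors on chain A = 0
EF = ES + duration = 0 + 2 = 2
Backward pass: LF(M) = deadline = 37; LS(M) = 37 - 3 = 34
LF(A1) = LS(M) - sum(successors on chain A) = 34 - 25 = 9
LS = LF - duration = 9 - 2 = 7
Total float = LS - ES = 7 - 0 = 7

7


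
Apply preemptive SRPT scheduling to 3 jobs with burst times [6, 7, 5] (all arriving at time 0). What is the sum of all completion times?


Since all jobs arrive at t=0, SRPT equals SPT ordering.
SPT order: [5, 6, 7]
Completion times:
  Job 1: p=5, C=5
  Job 2: p=6, C=11
  Job 3: p=7, C=18
Total completion time = 5 + 11 + 18 = 34

34


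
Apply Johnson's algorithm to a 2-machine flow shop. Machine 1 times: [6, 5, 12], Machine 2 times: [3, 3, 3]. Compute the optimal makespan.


Apply Johnson's rule:
  Group 1 (a <= b): []
  Group 2 (a > b): [(1, 6, 3), (2, 5, 3), (3, 12, 3)]
Optimal job order: [1, 2, 3]
Schedule:
  Job 1: M1 done at 6, M2 done at 9
  Job 2: M1 done at 11, M2 done at 14
  Job 3: M1 done at 23, M2 done at 26
Makespan = 26

26


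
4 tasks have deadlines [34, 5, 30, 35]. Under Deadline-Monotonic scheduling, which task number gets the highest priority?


Sort tasks by relative deadline (ascending):
  Task 2: deadline = 5
  Task 3: deadline = 30
  Task 1: deadline = 34
  Task 4: deadline = 35
Priority order (highest first): [2, 3, 1, 4]
Highest priority task = 2

2


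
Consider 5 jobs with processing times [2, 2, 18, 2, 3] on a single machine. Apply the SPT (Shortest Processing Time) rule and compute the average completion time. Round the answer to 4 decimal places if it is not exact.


Sort jobs by processing time (SPT order): [2, 2, 2, 3, 18]
Compute completion times sequentially:
  Job 1: processing = 2, completes at 2
  Job 2: processing = 2, completes at 4
  Job 3: processing = 2, completes at 6
  Job 4: processing = 3, completes at 9
  Job 5: processing = 18, completes at 27
Sum of completion times = 48
Average completion time = 48/5 = 9.6

9.6


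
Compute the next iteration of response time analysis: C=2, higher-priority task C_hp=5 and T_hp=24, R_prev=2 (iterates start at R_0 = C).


R_next = C + ceil(R_prev / T_hp) * C_hp
ceil(2 / 24) = ceil(0.0833) = 1
Interference = 1 * 5 = 5
R_next = 2 + 5 = 7

7


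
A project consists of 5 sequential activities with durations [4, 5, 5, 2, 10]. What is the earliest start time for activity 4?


Activity 4 starts after activities 1 through 3 complete.
Predecessor durations: [4, 5, 5]
ES = 4 + 5 + 5 = 14

14


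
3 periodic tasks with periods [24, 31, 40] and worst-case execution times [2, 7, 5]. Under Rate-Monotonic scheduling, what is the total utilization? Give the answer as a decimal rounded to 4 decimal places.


Compute individual utilizations (exact fractions):
  Task 1: C/T = 2/24 = 1/12 (approx. 0.0833)
  Task 2: C/T = 7/31 (approx. 0.2258)
  Task 3: C/T = 5/40 = 1/8 (approx. 0.125)
Total utilization U = 1/12 + 7/31 + 1/8 = 323/744
Rounded to 4 decimal places: U = 0.4341
RM (Liu & Layland) bound for 3 tasks = 0.779763; compare with U = 323/744 (approx. 0.434140)
U <= bound, so schedulable by RM sufficient condition.

0.4341


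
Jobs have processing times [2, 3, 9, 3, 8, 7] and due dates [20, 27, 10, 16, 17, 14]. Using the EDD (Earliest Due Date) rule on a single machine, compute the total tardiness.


Sort by due date (EDD order): [(9, 10), (7, 14), (3, 16), (8, 17), (2, 20), (3, 27)]
Compute completion times and tardiness:
  Job 1: p=9, d=10, C=9, tardiness=max(0,9-10)=0
  Job 2: p=7, d=14, C=16, tardiness=max(0,16-14)=2
  Job 3: p=3, d=16, C=19, tardiness=max(0,19-16)=3
  Job 4: p=8, d=17, C=27, tardiness=max(0,27-17)=10
  Job 5: p=2, d=20, C=29, tardiness=max(0,29-20)=9
  Job 6: p=3, d=27, C=32, tardiness=max(0,32-27)=5
Total tardiness = 29

29


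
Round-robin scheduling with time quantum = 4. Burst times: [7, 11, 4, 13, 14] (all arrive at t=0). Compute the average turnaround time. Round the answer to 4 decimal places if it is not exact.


Time quantum = 4
Execution trace:
  J1 runs 4 units, time = 4
  J2 runs 4 units, time = 8
  J3 runs 4 units, time = 12
  J4 runs 4 units, time = 16
  J5 runs 4 units, time = 20
  J1 runs 3 units, time = 23
  J2 runs 4 units, time = 27
  J4 runs 4 units, time = 31
  J5 runs 4 units, time = 35
  J2 runs 3 units, time = 38
  J4 runs 4 units, time = 42
  J5 runs 4 units, time = 46
  J4 runs 1 units, time = 47
  J5 runs 2 units, time = 49
Finish times: [23, 38, 12, 47, 49]
Average turnaround = 169/5 = 33.8

33.8


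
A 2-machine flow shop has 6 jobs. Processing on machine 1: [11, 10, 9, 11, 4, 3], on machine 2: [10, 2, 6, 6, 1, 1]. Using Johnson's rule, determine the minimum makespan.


Apply Johnson's rule:
  Group 1 (a <= b): []
  Group 2 (a > b): [(1, 11, 10), (3, 9, 6), (4, 11, 6), (2, 10, 2), (5, 4, 1), (6, 3, 1)]
Optimal job order: [1, 3, 4, 2, 5, 6]
Schedule:
  Job 1: M1 done at 11, M2 done at 21
  Job 3: M1 done at 20, M2 done at 27
  Job 4: M1 done at 31, M2 done at 37
  Job 2: M1 done at 41, M2 done at 43
  Job 5: M1 done at 45, M2 done at 46
  Job 6: M1 done at 48, M2 done at 49
Makespan = 49

49


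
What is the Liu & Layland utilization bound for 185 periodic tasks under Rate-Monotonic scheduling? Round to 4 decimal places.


Compute 2^(1/185) = 1.0037537693
Subtract 1: 1.0037537693 - 1 = 0.0037537693
Multiply by n: 185 * 0.0037537693 = 0.6944473205
Round to 4 dp: 0.6944

0.6944


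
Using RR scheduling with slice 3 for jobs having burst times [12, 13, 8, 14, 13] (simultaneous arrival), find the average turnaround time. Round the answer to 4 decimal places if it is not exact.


Time quantum = 3
Execution trace:
  J1 runs 3 units, time = 3
  J2 runs 3 units, time = 6
  J3 runs 3 units, time = 9
  J4 runs 3 units, time = 12
  J5 runs 3 units, time = 15
  J1 runs 3 units, time = 18
  J2 runs 3 units, time = 21
  J3 runs 3 units, time = 24
  J4 runs 3 units, time = 27
  J5 runs 3 units, time = 30
  J1 runs 3 units, time = 33
  J2 runs 3 units, time = 36
  J3 runs 2 units, time = 38
  J4 runs 3 units, time = 41
  J5 runs 3 units, time = 44
  J1 runs 3 units, time = 47
  J2 runs 3 units, time = 50
  J4 runs 3 units, time = 53
  J5 runs 3 units, time = 56
  J2 runs 1 units, time = 57
  J4 runs 2 units, time = 59
  J5 runs 1 units, time = 60
Finish times: [47, 57, 38, 59, 60]
Average turnaround = 261/5 = 52.2

52.2


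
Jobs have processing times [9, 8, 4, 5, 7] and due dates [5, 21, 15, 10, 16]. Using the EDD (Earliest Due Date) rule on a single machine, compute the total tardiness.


Sort by due date (EDD order): [(9, 5), (5, 10), (4, 15), (7, 16), (8, 21)]
Compute completion times and tardiness:
  Job 1: p=9, d=5, C=9, tardiness=max(0,9-5)=4
  Job 2: p=5, d=10, C=14, tardiness=max(0,14-10)=4
  Job 3: p=4, d=15, C=18, tardiness=max(0,18-15)=3
  Job 4: p=7, d=16, C=25, tardiness=max(0,25-16)=9
  Job 5: p=8, d=21, C=33, tardiness=max(0,33-21)=12
Total tardiness = 32

32


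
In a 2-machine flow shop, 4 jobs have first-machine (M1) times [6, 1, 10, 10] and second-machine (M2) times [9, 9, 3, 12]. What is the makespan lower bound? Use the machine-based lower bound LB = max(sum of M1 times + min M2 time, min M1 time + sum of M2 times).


LB1 = sum(M1 times) + min(M2 times) = 27 + 3 = 30
LB2 = min(M1 times) + sum(M2 times) = 1 + 33 = 34
Lower bound = max(LB1, LB2) = max(30, 34) = 34

34


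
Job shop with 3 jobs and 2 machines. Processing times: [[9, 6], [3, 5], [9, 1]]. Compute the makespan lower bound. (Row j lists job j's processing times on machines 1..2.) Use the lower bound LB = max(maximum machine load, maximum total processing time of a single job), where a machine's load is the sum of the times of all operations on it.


Machine loads:
  Machine 1: 9 + 3 + 9 = 21
  Machine 2: 6 + 5 + 1 = 12
Max machine load = 21
Job totals:
  Job 1: 15
  Job 2: 8
  Job 3: 10
Max job total = 15
Lower bound = max(21, 15) = 21

21


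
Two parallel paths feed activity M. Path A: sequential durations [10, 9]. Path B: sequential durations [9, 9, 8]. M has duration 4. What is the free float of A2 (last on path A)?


ES(A2) = sum of predecessors on chain A = 10
EF(A2) = ES + duration = 10 + 9 = 19
Successor of A2 is M. ES(M) = max(sum(A), sum(B)) = max(19, 26) = 26
Free float = ES(successor) - EF(current) = 26 - 19 = 7

7


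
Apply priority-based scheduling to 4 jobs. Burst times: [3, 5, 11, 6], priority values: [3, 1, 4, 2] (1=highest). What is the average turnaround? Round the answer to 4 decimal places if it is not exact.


Sort by priority (ascending = highest first):
Order: [(1, 5), (2, 6), (3, 3), (4, 11)]
Completion times:
  Priority 1, burst=5, C=5
  Priority 2, burst=6, C=11
  Priority 3, burst=3, C=14
  Priority 4, burst=11, C=25
Average turnaround = 55/4 = 13.75

13.75


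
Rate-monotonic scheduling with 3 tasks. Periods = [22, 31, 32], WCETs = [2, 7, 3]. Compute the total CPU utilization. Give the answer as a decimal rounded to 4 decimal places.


Compute individual utilizations (exact fractions):
  Task 1: C/T = 2/22 = 1/11 (approx. 0.0909)
  Task 2: C/T = 7/31 (approx. 0.2258)
  Task 3: C/T = 3/32 (approx. 0.0938)
Total utilization U = 1/11 + 7/31 + 3/32 = 4479/10912
Rounded to 4 decimal places: U = 0.4105
RM (Liu & Layland) bound for 3 tasks = 0.779763; compare with U = 4479/10912 (approx. 0.410466)
U <= bound, so schedulable by RM sufficient condition.

0.4105


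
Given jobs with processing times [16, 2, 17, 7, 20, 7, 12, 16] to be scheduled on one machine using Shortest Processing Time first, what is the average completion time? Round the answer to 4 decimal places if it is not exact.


Sort jobs by processing time (SPT order): [2, 7, 7, 12, 16, 16, 17, 20]
Compute completion times sequentially:
  Job 1: processing = 2, completes at 2
  Job 2: processing = 7, completes at 9
  Job 3: processing = 7, completes at 16
  Job 4: processing = 12, completes at 28
  Job 5: processing = 16, completes at 44
  Job 6: processing = 16, completes at 60
  Job 7: processing = 17, completes at 77
  Job 8: processing = 20, completes at 97
Sum of completion times = 333
Average completion time = 333/8 = 41.625

41.625


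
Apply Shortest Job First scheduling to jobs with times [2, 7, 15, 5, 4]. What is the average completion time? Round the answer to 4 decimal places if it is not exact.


SJF order (ascending): [2, 4, 5, 7, 15]
Completion times:
  Job 1: burst=2, C=2
  Job 2: burst=4, C=6
  Job 3: burst=5, C=11
  Job 4: burst=7, C=18
  Job 5: burst=15, C=33
Average completion = 70/5 = 14.0

14.0


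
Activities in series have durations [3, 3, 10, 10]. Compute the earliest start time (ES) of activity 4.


Activity 4 starts after activities 1 through 3 complete.
Predecessor durations: [3, 3, 10]
ES = 3 + 3 + 10 = 16

16


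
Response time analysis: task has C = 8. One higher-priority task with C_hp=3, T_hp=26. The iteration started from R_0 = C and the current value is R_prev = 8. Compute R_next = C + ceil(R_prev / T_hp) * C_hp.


R_next = C + ceil(R_prev / T_hp) * C_hp
ceil(8 / 26) = ceil(0.3077) = 1
Interference = 1 * 3 = 3
R_next = 8 + 3 = 11

11


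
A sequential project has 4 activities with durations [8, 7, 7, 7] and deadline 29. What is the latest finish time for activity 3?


LF(activity 3) = deadline - sum of successor durations
Successors: activities 4 through 4 with durations [7]
Sum of successor durations = 7
LF = 29 - 7 = 22

22


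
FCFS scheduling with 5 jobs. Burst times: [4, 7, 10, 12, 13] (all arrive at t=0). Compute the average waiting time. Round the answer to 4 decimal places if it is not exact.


FCFS order (as given): [4, 7, 10, 12, 13]
Waiting times:
  Job 1: wait = 0
  Job 2: wait = 4
  Job 3: wait = 11
  Job 4: wait = 21
  Job 5: wait = 33
Sum of waiting times = 69
Average waiting time = 69/5 = 13.8

13.8


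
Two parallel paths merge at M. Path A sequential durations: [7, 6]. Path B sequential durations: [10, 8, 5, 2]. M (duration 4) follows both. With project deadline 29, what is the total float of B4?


Forward pass: ES(B4) = sum of predecessors on chain B = 23
EF = ES + duration = 23 + 2 = 25
Backward pass: LF(M) = deadline = 29; LS(M) = 29 - 4 = 25
LF(B4) = LS(M) - sum(successors on chain B) = 25 - 0 = 25
LS = LF - duration = 25 - 2 = 23
Total float = LS - ES = 23 - 23 = 0

0


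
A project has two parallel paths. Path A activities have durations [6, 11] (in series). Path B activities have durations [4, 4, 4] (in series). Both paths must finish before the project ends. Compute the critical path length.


Path A total = 6 + 11 = 17
Path B total = 4 + 4 + 4 = 12
Critical path = longest path = max(17, 12) = 17

17


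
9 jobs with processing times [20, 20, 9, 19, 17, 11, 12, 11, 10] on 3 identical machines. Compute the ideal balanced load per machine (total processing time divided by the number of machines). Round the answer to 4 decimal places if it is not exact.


Total processing time = 20 + 20 + 9 + 19 + 17 + 11 + 12 + 11 + 10 = 129
Number of machines = 3
Ideal balanced load = 129 / 3 = 43.0

43.0


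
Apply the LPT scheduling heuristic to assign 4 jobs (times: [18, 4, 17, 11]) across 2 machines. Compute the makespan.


Sort jobs in decreasing order (LPT): [18, 17, 11, 4]
Assign each job to the least loaded machine:
  Machine 1: jobs [18, 4], load = 22
  Machine 2: jobs [17, 11], load = 28
Makespan = max load = 28

28


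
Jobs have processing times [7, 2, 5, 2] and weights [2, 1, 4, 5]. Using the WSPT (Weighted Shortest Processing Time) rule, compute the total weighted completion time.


Compute p/w ratios and sort ascending (WSPT): [(2, 5), (5, 4), (2, 1), (7, 2)]
Compute weighted completion times:
  Job (p=2,w=5): C=2, w*C=5*2=10
  Job (p=5,w=4): C=7, w*C=4*7=28
  Job (p=2,w=1): C=9, w*C=1*9=9
  Job (p=7,w=2): C=16, w*C=2*16=32
Total weighted completion time = 79

79


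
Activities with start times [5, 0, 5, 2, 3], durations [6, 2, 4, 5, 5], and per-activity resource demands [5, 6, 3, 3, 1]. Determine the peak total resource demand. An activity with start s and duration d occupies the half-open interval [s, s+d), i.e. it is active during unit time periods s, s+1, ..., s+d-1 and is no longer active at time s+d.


Each activity i is active on [start_i, start_i + duration_i).
Compute total resource usage per time slot:
  t=0: active resources = [6], total = 6
  t=1: active resources = [6], total = 6
  t=2: active resources = [3], total = 3
  t=3: active resources = [3, 1], total = 4
  t=4: active resources = [3, 1], total = 4
  t=5: active resources = [5, 3, 3, 1], total = 12
  t=6: active resources = [5, 3, 3, 1], total = 12
  t=7: active resources = [5, 3, 1], total = 9
  t=8: active resources = [5, 3], total = 8
  t=9: active resources = [5], total = 5
  t=10: active resources = [5], total = 5
Peak resource demand = 12

12


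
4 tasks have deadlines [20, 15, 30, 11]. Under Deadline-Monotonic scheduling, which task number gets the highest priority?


Sort tasks by relative deadline (ascending):
  Task 4: deadline = 11
  Task 2: deadline = 15
  Task 1: deadline = 20
  Task 3: deadline = 30
Priority order (highest first): [4, 2, 1, 3]
Highest priority task = 4

4


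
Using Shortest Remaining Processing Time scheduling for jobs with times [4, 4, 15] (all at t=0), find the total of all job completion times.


Since all jobs arrive at t=0, SRPT equals SPT ordering.
SPT order: [4, 4, 15]
Completion times:
  Job 1: p=4, C=4
  Job 2: p=4, C=8
  Job 3: p=15, C=23
Total completion time = 4 + 8 + 23 = 35

35


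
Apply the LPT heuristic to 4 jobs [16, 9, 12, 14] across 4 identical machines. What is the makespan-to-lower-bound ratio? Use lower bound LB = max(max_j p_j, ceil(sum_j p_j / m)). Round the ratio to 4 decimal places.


LPT order: [16, 14, 12, 9]
Machine loads after assignment: [16, 14, 12, 9]
LPT makespan = 16
Lower bound = max(max_job, ceil(total/4)) = max(16, 13) = 16
Ratio = 16 / 16 = 1.0

1.0


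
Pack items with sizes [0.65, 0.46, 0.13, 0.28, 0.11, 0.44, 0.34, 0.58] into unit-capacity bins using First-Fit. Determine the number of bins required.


Place items sequentially using First-Fit:
  Item 0.65 -> new Bin 1
  Item 0.46 -> new Bin 2
  Item 0.13 -> Bin 1 (now 0.78)
  Item 0.28 -> Bin 2 (now 0.74)
  Item 0.11 -> Bin 1 (now 0.89)
  Item 0.44 -> new Bin 3
  Item 0.34 -> Bin 3 (now 0.78)
  Item 0.58 -> new Bin 4
Total bins used = 4

4


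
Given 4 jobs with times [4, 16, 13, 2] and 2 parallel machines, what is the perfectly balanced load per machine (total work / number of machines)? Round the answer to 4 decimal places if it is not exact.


Total processing time = 4 + 16 + 13 + 2 = 35
Number of machines = 2
Ideal balanced load = 35 / 2 = 17.5

17.5


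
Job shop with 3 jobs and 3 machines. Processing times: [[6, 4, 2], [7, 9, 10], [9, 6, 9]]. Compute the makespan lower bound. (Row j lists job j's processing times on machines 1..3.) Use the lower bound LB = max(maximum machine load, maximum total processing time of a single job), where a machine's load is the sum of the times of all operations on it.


Machine loads:
  Machine 1: 6 + 7 + 9 = 22
  Machine 2: 4 + 9 + 6 = 19
  Machine 3: 2 + 10 + 9 = 21
Max machine load = 22
Job totals:
  Job 1: 12
  Job 2: 26
  Job 3: 24
Max job total = 26
Lower bound = max(22, 26) = 26

26


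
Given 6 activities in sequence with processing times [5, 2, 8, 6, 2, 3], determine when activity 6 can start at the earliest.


Activity 6 starts after activities 1 through 5 complete.
Predecessor durations: [5, 2, 8, 6, 2]
ES = 5 + 2 + 8 + 6 + 2 = 23

23


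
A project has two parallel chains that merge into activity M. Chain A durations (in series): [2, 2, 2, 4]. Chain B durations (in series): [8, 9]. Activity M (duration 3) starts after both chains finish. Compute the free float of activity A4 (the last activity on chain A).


ES(A4) = sum of predecessors on chain A = 6
EF(A4) = ES + duration = 6 + 4 = 10
Successor of A4 is M. ES(M) = max(sum(A), sum(B)) = max(10, 17) = 17
Free float = ES(successor) - EF(current) = 17 - 10 = 7

7


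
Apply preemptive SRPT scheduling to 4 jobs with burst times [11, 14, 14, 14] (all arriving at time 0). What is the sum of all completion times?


Since all jobs arrive at t=0, SRPT equals SPT ordering.
SPT order: [11, 14, 14, 14]
Completion times:
  Job 1: p=11, C=11
  Job 2: p=14, C=25
  Job 3: p=14, C=39
  Job 4: p=14, C=53
Total completion time = 11 + 25 + 39 + 53 = 128

128


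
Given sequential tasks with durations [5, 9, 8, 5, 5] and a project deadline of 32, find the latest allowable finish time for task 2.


LF(activity 2) = deadline - sum of successor durations
Successors: activities 3 through 5 with durations [8, 5, 5]
Sum of successor durations = 18
LF = 32 - 18 = 14

14


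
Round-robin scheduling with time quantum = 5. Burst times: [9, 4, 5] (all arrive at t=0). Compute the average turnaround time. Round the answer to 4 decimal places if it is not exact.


Time quantum = 5
Execution trace:
  J1 runs 5 units, time = 5
  J2 runs 4 units, time = 9
  J3 runs 5 units, time = 14
  J1 runs 4 units, time = 18
Finish times: [18, 9, 14]
Average turnaround = 41/3 = 13.6667

13.6667


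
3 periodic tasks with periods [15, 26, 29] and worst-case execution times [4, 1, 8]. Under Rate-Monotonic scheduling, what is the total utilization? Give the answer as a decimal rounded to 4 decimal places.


Compute individual utilizations (exact fractions):
  Task 1: C/T = 4/15 (approx. 0.2667)
  Task 2: C/T = 1/26 (approx. 0.0385)
  Task 3: C/T = 8/29 (approx. 0.2759)
Total utilization U = 4/15 + 1/26 + 8/29 = 6571/11310
Rounded to 4 decimal places: U = 0.5810
RM (Liu & Layland) bound for 3 tasks = 0.779763; compare with U = 6571/11310 (approx. 0.580990)
U <= bound, so schedulable by RM sufficient condition.

0.5810


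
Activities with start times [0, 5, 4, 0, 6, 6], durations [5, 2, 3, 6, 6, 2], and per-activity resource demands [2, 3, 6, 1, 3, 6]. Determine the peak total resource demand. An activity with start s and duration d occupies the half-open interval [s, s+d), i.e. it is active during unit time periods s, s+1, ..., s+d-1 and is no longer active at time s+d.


Each activity i is active on [start_i, start_i + duration_i).
Compute total resource usage per time slot:
  t=0: active resources = [2, 1], total = 3
  t=1: active resources = [2, 1], total = 3
  t=2: active resources = [2, 1], total = 3
  t=3: active resources = [2, 1], total = 3
  t=4: active resources = [2, 6, 1], total = 9
  t=5: active resources = [3, 6, 1], total = 10
  t=6: active resources = [3, 6, 3, 6], total = 18
  t=7: active resources = [3, 6], total = 9
  t=8: active resources = [3], total = 3
  t=9: active resources = [3], total = 3
  t=10: active resources = [3], total = 3
  t=11: active resources = [3], total = 3
Peak resource demand = 18

18


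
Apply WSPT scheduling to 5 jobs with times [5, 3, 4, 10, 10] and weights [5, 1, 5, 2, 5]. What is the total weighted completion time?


Compute p/w ratios and sort ascending (WSPT): [(4, 5), (5, 5), (10, 5), (3, 1), (10, 2)]
Compute weighted completion times:
  Job (p=4,w=5): C=4, w*C=5*4=20
  Job (p=5,w=5): C=9, w*C=5*9=45
  Job (p=10,w=5): C=19, w*C=5*19=95
  Job (p=3,w=1): C=22, w*C=1*22=22
  Job (p=10,w=2): C=32, w*C=2*32=64
Total weighted completion time = 246

246


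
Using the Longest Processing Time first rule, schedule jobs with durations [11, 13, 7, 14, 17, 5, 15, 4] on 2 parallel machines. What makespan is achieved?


Sort jobs in decreasing order (LPT): [17, 15, 14, 13, 11, 7, 5, 4]
Assign each job to the least loaded machine:
  Machine 1: jobs [17, 13, 7, 5], load = 42
  Machine 2: jobs [15, 14, 11, 4], load = 44
Makespan = max load = 44

44


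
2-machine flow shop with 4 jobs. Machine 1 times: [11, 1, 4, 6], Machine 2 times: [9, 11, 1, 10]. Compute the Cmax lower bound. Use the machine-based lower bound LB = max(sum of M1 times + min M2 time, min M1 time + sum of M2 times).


LB1 = sum(M1 times) + min(M2 times) = 22 + 1 = 23
LB2 = min(M1 times) + sum(M2 times) = 1 + 31 = 32
Lower bound = max(LB1, LB2) = max(23, 32) = 32

32


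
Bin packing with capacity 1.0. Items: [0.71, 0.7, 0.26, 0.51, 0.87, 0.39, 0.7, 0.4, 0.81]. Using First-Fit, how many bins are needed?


Place items sequentially using First-Fit:
  Item 0.71 -> new Bin 1
  Item 0.7 -> new Bin 2
  Item 0.26 -> Bin 1 (now 0.97)
  Item 0.51 -> new Bin 3
  Item 0.87 -> new Bin 4
  Item 0.39 -> Bin 3 (now 0.9)
  Item 0.7 -> new Bin 5
  Item 0.4 -> new Bin 6
  Item 0.81 -> new Bin 7
Total bins used = 7

7


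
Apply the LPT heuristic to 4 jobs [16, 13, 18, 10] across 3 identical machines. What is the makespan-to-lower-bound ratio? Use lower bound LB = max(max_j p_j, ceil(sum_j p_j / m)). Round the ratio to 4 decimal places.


LPT order: [18, 16, 13, 10]
Machine loads after assignment: [18, 16, 23]
LPT makespan = 23
Lower bound = max(max_job, ceil(total/3)) = max(18, 19) = 19
Ratio = 23 / 19 = 1.2105

1.2105


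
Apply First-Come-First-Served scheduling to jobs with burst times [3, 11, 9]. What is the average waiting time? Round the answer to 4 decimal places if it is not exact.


FCFS order (as given): [3, 11, 9]
Waiting times:
  Job 1: wait = 0
  Job 2: wait = 3
  Job 3: wait = 14
Sum of waiting times = 17
Average waiting time = 17/3 = 5.6667

5.6667


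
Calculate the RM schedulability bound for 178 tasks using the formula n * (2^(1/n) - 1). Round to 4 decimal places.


Compute 2^(1/178) = 1.0039016771
Subtract 1: 1.0039016771 - 1 = 0.0039016771
Multiply by n: 178 * 0.0039016771 = 0.6944985238
Round to 4 dp: 0.6945

0.6945


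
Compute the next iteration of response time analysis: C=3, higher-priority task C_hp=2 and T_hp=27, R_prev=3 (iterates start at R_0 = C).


R_next = C + ceil(R_prev / T_hp) * C_hp
ceil(3 / 27) = ceil(0.1111) = 1
Interference = 1 * 2 = 2
R_next = 3 + 2 = 5

5


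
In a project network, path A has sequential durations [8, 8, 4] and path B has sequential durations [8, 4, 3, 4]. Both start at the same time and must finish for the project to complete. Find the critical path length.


Path A total = 8 + 8 + 4 = 20
Path B total = 8 + 4 + 3 + 4 = 19
Critical path = longest path = max(20, 19) = 20

20


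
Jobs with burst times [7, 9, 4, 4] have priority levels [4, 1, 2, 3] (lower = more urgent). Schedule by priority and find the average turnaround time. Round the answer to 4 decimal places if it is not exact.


Sort by priority (ascending = highest first):
Order: [(1, 9), (2, 4), (3, 4), (4, 7)]
Completion times:
  Priority 1, burst=9, C=9
  Priority 2, burst=4, C=13
  Priority 3, burst=4, C=17
  Priority 4, burst=7, C=24
Average turnaround = 63/4 = 15.75

15.75


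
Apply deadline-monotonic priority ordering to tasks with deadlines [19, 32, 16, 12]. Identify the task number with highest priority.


Sort tasks by relative deadline (ascending):
  Task 4: deadline = 12
  Task 3: deadline = 16
  Task 1: deadline = 19
  Task 2: deadline = 32
Priority order (highest first): [4, 3, 1, 2]
Highest priority task = 4

4


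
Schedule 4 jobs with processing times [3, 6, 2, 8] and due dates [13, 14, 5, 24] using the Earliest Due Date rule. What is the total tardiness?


Sort by due date (EDD order): [(2, 5), (3, 13), (6, 14), (8, 24)]
Compute completion times and tardiness:
  Job 1: p=2, d=5, C=2, tardiness=max(0,2-5)=0
  Job 2: p=3, d=13, C=5, tardiness=max(0,5-13)=0
  Job 3: p=6, d=14, C=11, tardiness=max(0,11-14)=0
  Job 4: p=8, d=24, C=19, tardiness=max(0,19-24)=0
Total tardiness = 0

0


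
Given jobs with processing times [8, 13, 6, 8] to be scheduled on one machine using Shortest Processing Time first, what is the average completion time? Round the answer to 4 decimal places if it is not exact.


Sort jobs by processing time (SPT order): [6, 8, 8, 13]
Compute completion times sequentially:
  Job 1: processing = 6, completes at 6
  Job 2: processing = 8, completes at 14
  Job 3: processing = 8, completes at 22
  Job 4: processing = 13, completes at 35
Sum of completion times = 77
Average completion time = 77/4 = 19.25

19.25


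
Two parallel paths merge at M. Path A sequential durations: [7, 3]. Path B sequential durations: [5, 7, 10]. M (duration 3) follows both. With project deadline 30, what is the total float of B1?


Forward pass: ES(B1) = sum of predecessors on chain B = 0
EF = ES + duration = 0 + 5 = 5
Backward pass: LF(M) = deadline = 30; LS(M) = 30 - 3 = 27
LF(B1) = LS(M) - sum(successors on chain B) = 27 - 17 = 10
LS = LF - duration = 10 - 5 = 5
Total float = LS - ES = 5 - 0 = 5

5


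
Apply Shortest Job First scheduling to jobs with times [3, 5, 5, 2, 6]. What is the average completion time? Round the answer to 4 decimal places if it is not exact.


SJF order (ascending): [2, 3, 5, 5, 6]
Completion times:
  Job 1: burst=2, C=2
  Job 2: burst=3, C=5
  Job 3: burst=5, C=10
  Job 4: burst=5, C=15
  Job 5: burst=6, C=21
Average completion = 53/5 = 10.6

10.6


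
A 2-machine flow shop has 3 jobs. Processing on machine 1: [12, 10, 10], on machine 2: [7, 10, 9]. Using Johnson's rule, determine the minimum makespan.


Apply Johnson's rule:
  Group 1 (a <= b): [(2, 10, 10)]
  Group 2 (a > b): [(3, 10, 9), (1, 12, 7)]
Optimal job order: [2, 3, 1]
Schedule:
  Job 2: M1 done at 10, M2 done at 20
  Job 3: M1 done at 20, M2 done at 29
  Job 1: M1 done at 32, M2 done at 39
Makespan = 39

39


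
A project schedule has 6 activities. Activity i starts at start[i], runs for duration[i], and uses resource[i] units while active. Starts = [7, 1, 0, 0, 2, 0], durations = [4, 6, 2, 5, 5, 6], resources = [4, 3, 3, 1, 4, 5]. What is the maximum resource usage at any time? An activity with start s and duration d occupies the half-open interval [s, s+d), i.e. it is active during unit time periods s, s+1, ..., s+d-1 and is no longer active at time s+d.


Each activity i is active on [start_i, start_i + duration_i).
Compute total resource usage per time slot:
  t=0: active resources = [3, 1, 5], total = 9
  t=1: active resources = [3, 3, 1, 5], total = 12
  t=2: active resources = [3, 1, 4, 5], total = 13
  t=3: active resources = [3, 1, 4, 5], total = 13
  t=4: active resources = [3, 1, 4, 5], total = 13
  t=5: active resources = [3, 4, 5], total = 12
  t=6: active resources = [3, 4], total = 7
  t=7: active resources = [4], total = 4
  t=8: active resources = [4], total = 4
  t=9: active resources = [4], total = 4
  t=10: active resources = [4], total = 4
Peak resource demand = 13

13


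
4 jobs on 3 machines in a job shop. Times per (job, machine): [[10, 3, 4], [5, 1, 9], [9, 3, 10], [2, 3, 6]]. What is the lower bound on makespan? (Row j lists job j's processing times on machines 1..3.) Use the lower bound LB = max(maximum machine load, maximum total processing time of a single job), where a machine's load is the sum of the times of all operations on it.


Machine loads:
  Machine 1: 10 + 5 + 9 + 2 = 26
  Machine 2: 3 + 1 + 3 + 3 = 10
  Machine 3: 4 + 9 + 10 + 6 = 29
Max machine load = 29
Job totals:
  Job 1: 17
  Job 2: 15
  Job 3: 22
  Job 4: 11
Max job total = 22
Lower bound = max(29, 22) = 29

29


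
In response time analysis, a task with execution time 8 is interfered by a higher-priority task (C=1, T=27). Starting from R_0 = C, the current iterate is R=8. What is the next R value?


R_next = C + ceil(R_prev / T_hp) * C_hp
ceil(8 / 27) = ceil(0.2963) = 1
Interference = 1 * 1 = 1
R_next = 8 + 1 = 9

9


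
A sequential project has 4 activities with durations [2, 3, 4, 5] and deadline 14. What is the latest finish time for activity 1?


LF(activity 1) = deadline - sum of successor durations
Successors: activities 2 through 4 with durations [3, 4, 5]
Sum of successor durations = 12
LF = 14 - 12 = 2

2


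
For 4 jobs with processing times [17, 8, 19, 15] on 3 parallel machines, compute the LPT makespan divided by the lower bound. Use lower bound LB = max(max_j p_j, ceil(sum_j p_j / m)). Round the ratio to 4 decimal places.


LPT order: [19, 17, 15, 8]
Machine loads after assignment: [19, 17, 23]
LPT makespan = 23
Lower bound = max(max_job, ceil(total/3)) = max(19, 20) = 20
Ratio = 23 / 20 = 1.15

1.15


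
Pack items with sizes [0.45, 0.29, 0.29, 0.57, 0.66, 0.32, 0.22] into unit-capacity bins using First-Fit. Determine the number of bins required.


Place items sequentially using First-Fit:
  Item 0.45 -> new Bin 1
  Item 0.29 -> Bin 1 (now 0.74)
  Item 0.29 -> new Bin 2
  Item 0.57 -> Bin 2 (now 0.86)
  Item 0.66 -> new Bin 3
  Item 0.32 -> Bin 3 (now 0.98)
  Item 0.22 -> Bin 1 (now 0.96)
Total bins used = 3

3


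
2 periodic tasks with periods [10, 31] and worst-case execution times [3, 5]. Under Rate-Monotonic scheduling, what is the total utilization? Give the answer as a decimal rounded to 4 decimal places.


Compute individual utilizations (exact fractions):
  Task 1: C/T = 3/10 (approx. 0.3)
  Task 2: C/T = 5/31 (approx. 0.1613)
Total utilization U = 3/10 + 5/31 = 143/310
Rounded to 4 decimal places: U = 0.4613
RM (Liu & Layland) bound for 2 tasks = 0.828427; compare with U = 143/310 (approx. 0.461290)
U <= bound, so schedulable by RM sufficient condition.

0.4613


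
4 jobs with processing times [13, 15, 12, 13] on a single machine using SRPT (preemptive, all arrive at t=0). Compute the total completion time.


Since all jobs arrive at t=0, SRPT equals SPT ordering.
SPT order: [12, 13, 13, 15]
Completion times:
  Job 1: p=12, C=12
  Job 2: p=13, C=25
  Job 3: p=13, C=38
  Job 4: p=15, C=53
Total completion time = 12 + 25 + 38 + 53 = 128

128


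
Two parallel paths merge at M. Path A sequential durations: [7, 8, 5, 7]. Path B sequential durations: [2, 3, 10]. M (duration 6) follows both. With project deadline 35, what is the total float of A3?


Forward pass: ES(A3) = sum of predecessors on chain A = 15
EF = ES + duration = 15 + 5 = 20
Backward pass: LF(M) = deadline = 35; LS(M) = 35 - 6 = 29
LF(A3) = LS(M) - sum(successors on chain A) = 29 - 7 = 22
LS = LF - duration = 22 - 5 = 17
Total float = LS - ES = 17 - 15 = 2

2


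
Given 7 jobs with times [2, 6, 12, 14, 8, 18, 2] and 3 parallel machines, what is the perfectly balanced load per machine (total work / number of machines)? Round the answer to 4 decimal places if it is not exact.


Total processing time = 2 + 6 + 12 + 14 + 8 + 18 + 2 = 62
Number of machines = 3
Ideal balanced load = 62 / 3 = 20.6667

20.6667


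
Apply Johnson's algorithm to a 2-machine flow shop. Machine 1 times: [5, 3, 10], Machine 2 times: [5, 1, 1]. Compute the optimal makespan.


Apply Johnson's rule:
  Group 1 (a <= b): [(1, 5, 5)]
  Group 2 (a > b): [(2, 3, 1), (3, 10, 1)]
Optimal job order: [1, 2, 3]
Schedule:
  Job 1: M1 done at 5, M2 done at 10
  Job 2: M1 done at 8, M2 done at 11
  Job 3: M1 done at 18, M2 done at 19
Makespan = 19

19


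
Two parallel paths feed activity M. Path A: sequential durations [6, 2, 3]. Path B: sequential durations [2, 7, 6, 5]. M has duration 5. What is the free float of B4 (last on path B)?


ES(B4) = sum of predecessors on chain B = 15
EF(B4) = ES + duration = 15 + 5 = 20
Successor of B4 is M. ES(M) = max(sum(A), sum(B)) = max(11, 20) = 20
Free float = ES(successor) - EF(current) = 20 - 20 = 0

0


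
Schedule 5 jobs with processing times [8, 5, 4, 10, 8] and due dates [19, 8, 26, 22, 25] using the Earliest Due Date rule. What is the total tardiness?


Sort by due date (EDD order): [(5, 8), (8, 19), (10, 22), (8, 25), (4, 26)]
Compute completion times and tardiness:
  Job 1: p=5, d=8, C=5, tardiness=max(0,5-8)=0
  Job 2: p=8, d=19, C=13, tardiness=max(0,13-19)=0
  Job 3: p=10, d=22, C=23, tardiness=max(0,23-22)=1
  Job 4: p=8, d=25, C=31, tardiness=max(0,31-25)=6
  Job 5: p=4, d=26, C=35, tardiness=max(0,35-26)=9
Total tardiness = 16

16


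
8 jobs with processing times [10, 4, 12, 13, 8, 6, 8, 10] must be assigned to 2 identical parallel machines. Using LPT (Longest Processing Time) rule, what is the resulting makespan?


Sort jobs in decreasing order (LPT): [13, 12, 10, 10, 8, 8, 6, 4]
Assign each job to the least loaded machine:
  Machine 1: jobs [13, 10, 8, 4], load = 35
  Machine 2: jobs [12, 10, 8, 6], load = 36
Makespan = max load = 36

36


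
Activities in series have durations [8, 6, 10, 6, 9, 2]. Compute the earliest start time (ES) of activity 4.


Activity 4 starts after activities 1 through 3 complete.
Predecessor durations: [8, 6, 10]
ES = 8 + 6 + 10 = 24

24


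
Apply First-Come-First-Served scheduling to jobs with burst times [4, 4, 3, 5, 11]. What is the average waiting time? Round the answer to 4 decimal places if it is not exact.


FCFS order (as given): [4, 4, 3, 5, 11]
Waiting times:
  Job 1: wait = 0
  Job 2: wait = 4
  Job 3: wait = 8
  Job 4: wait = 11
  Job 5: wait = 16
Sum of waiting times = 39
Average waiting time = 39/5 = 7.8

7.8


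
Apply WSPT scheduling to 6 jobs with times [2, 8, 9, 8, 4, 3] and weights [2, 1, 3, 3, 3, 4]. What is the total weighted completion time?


Compute p/w ratios and sort ascending (WSPT): [(3, 4), (2, 2), (4, 3), (8, 3), (9, 3), (8, 1)]
Compute weighted completion times:
  Job (p=3,w=4): C=3, w*C=4*3=12
  Job (p=2,w=2): C=5, w*C=2*5=10
  Job (p=4,w=3): C=9, w*C=3*9=27
  Job (p=8,w=3): C=17, w*C=3*17=51
  Job (p=9,w=3): C=26, w*C=3*26=78
  Job (p=8,w=1): C=34, w*C=1*34=34
Total weighted completion time = 212

212
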